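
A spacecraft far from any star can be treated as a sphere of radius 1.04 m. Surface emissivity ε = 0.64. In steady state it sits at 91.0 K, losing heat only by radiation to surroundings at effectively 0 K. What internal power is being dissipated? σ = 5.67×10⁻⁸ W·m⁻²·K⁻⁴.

Steady state: P = εσA T⁴.
A = 4πr² = 13.59 m²; T⁴ = (91.0)⁴ = 6.857×10⁷ K⁴.
P = 0.64 × 5.67×10⁻⁸ × 13.59 × 6.857×10⁷.

P ≈ 33.8 W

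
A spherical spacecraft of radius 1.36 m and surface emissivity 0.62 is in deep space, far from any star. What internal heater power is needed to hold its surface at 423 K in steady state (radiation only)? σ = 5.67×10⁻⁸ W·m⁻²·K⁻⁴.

P = εσ·4πr²·T⁴.
4πr² = 23.24 m²; T⁴ = 3.202×10¹⁰ K⁴.
P = 0.62·5.67×10⁻⁸·23.24·3.202×10¹⁰.

P ≈ 26200 W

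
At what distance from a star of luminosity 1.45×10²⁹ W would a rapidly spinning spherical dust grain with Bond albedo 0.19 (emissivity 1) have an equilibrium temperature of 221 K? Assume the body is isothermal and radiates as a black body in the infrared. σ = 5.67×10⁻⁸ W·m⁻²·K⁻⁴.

For an isothermal black-emitting sphere, (1−a)S·πr² = σ·4πr²·T⁴ ⇒ S = 4σT⁴/(1−a).
S = 4·5.67×10⁻⁸·(221)⁴/0.810 = 667.9 W/m².
Flux falls as S = L/(4πd²), so d = √(L/(4πS)) = √(1.45×10²⁹/(4π·667.9)).

d ≈ 4.16×10¹² m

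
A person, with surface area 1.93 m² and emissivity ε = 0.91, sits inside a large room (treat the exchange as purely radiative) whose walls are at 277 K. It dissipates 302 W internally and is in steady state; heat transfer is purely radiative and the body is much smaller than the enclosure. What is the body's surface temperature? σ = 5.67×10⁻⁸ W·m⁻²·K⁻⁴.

T ≈ 307 K

For a small grey body in a large enclosure, net radiated power = εσA(T⁴ − T_w⁴).
Steady state: P = εσA(T⁴ − T_w⁴) with A = 1.93 m².
T⁴ = P/(εσA) + T_w⁴ = 302/(0.91·5.67×10⁻⁸·1.930) + (277)⁴
    = 3.033×10⁹ + 5.887×10⁹ = 8.920×10⁹ K⁴.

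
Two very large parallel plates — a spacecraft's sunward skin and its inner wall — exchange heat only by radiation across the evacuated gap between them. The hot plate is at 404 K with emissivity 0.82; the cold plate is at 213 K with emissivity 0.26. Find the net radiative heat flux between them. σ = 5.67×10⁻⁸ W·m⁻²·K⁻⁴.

For two infinite grey parallel plates, q = σ(T₁⁴ − T₂⁴)/(1/ε₁ + 1/ε₂ − 1).
T₁⁴ − T₂⁴ = 2.664×10¹⁰ − 2.058×10⁹ = 2.458×10¹⁰ K⁴.
1/ε₁ + 1/ε₂ − 1 = 1.220 + 3.846 − 1 = 4.066.
q = 5.67×10⁻⁸ × 2.458×10¹⁰ / 4.066.

q ≈ 343 W/m²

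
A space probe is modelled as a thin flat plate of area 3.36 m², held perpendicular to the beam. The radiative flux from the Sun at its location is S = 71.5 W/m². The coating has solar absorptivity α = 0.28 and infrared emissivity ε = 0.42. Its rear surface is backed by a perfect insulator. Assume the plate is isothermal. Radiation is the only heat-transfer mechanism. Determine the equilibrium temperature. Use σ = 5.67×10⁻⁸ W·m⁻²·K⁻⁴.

At equilibrium, absorbed power = emitted power.
Absorbing cross-section = A = 3.360 m²; emitting surface = A = 3.360 m² (ratio 1).
αS·A_cross = εσ·A_surf·T⁴  ⇒  T⁴ = αS/(ε·1σ).
T⁴ = 0.280·71.5/(0.42·1·5.67×10⁻⁸) = 8.407×10⁸ K⁴.
T = (8.407×10⁸)^(1/4).

T ≈ 170 K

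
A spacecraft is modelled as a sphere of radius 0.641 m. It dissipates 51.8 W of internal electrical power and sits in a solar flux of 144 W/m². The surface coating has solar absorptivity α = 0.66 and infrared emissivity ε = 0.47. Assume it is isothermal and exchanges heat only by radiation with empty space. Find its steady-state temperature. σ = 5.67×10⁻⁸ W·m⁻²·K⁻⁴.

At steady state, absorbed solar power + internal power = radiated power.
Absorbed: α·S·A_cross = 0.66·144·1.291 = 122.7 W (cross-section πr²).
Total input = 122.7 + 51.8 = 174.5 W.
Radiated: εσ·A_surf·T⁴ with A_surf = 4πr² = 5.163 m².
T⁴ = 174.5/(0.47·5.67×10⁻⁸·5.163) = 1.268×10⁹ K⁴.

T ≈ 189 K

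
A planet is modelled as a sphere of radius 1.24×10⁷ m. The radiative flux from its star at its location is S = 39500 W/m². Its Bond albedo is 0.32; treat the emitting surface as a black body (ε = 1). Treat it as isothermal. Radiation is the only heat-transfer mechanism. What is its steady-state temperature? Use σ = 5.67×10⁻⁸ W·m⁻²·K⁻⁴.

At equilibrium, absorbed power = emitted power.
Absorbing cross-section = πr² = 4.831×10¹⁴ m²; emitting surface = 4πr² = 1.932×10¹⁵ m² (ratio 4).
(1−a)S·A_cross = εσ·A_surf·T⁴  ⇒  T⁴ = (1−a)S/(4σ).
T⁴ = 0.680·39500/(4·5.67×10⁻⁸) = 1.184×10¹¹ K⁴.
T = (1.184×10¹¹)^(1/4).

T ≈ 587 K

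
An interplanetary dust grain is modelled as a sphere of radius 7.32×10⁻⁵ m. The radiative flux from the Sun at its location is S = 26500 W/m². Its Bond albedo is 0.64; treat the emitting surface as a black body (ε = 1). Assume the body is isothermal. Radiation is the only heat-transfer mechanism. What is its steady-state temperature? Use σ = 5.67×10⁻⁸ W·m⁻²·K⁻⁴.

T ≈ 453 K

At equilibrium, absorbed power = emitted power.
Absorbing cross-section = πr² = 1.683×10⁻⁸ m²; emitting surface = 4πr² = 6.733×10⁻⁸ m² (ratio 4).
(1−a)S·A_cross = εσ·A_surf·T⁴  ⇒  T⁴ = (1−a)S/(4σ).
T⁴ = 0.360·26500/(4·5.67×10⁻⁸) = 4.206×10¹⁰ K⁴.
T = (4.206×10¹⁰)^(1/4).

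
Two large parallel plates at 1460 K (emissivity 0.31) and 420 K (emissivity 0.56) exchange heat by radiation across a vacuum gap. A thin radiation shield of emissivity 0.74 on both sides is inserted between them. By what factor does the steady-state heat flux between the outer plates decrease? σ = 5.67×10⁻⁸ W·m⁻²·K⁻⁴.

factor ≈ 1.42

Without shield: q₀ = σΔ(T⁴)/(1/ε₁+1/ε₂−1) with denominator 4.012.
With shield the two gaps are in series; the resistances add: (1/ε₁+1/ε_s−1)+(1/ε_s+1/ε₂−1) = 3.577+2.137 = 5.714.
Heat-flux ratio q₀/q = 5.714/4.012.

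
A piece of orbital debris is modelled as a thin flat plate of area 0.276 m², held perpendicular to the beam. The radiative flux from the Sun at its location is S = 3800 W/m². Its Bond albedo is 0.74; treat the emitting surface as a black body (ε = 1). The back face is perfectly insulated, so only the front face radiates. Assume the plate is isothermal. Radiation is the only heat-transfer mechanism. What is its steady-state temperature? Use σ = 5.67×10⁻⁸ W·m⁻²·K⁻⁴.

T ≈ 363 K

At equilibrium, absorbed power = emitted power.
Absorbing cross-section = A = 0.2760 m²; emitting surface = A = 0.2760 m² (ratio 1).
(1−a)S·A_cross = εσ·A_surf·T⁴  ⇒  T⁴ = (1−a)S/(1σ).
T⁴ = 0.260·3800/(1·5.67×10⁻⁸) = 1.743×10¹⁰ K⁴.
T = (1.743×10¹⁰)^(1/4).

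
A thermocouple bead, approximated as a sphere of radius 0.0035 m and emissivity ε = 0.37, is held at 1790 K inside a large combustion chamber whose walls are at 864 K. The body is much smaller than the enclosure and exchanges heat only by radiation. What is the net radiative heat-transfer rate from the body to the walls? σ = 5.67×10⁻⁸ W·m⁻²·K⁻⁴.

P_net ≈ 31.4 W

For a small grey body in a large enclosure: P_net = εσA(T_body⁴ − T_wall⁴).
A = 4πr² = 1.539×10⁻⁴ m²; T_body⁴ − T_wall⁴ = 1.027×10¹³ − 5.573×10¹¹ = 9.709×10¹² K⁴.
|P_net| = 0.37·5.67×10⁻⁸·1.539×10⁻⁴·9.709×10¹².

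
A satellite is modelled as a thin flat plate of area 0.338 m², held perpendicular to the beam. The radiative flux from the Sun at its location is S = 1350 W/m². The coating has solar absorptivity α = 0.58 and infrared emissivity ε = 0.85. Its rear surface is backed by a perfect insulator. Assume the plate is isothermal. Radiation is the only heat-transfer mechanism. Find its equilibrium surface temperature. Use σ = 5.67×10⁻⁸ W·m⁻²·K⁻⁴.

At equilibrium, absorbed power = emitted power.
Absorbing cross-section = A = 0.3380 m²; emitting surface = A = 0.3380 m² (ratio 1).
αS·A_cross = εσ·A_surf·T⁴  ⇒  T⁴ = αS/(ε·1σ).
T⁴ = 0.580·1350/(0.85·1·5.67×10⁻⁸) = 1.625×10¹⁰ K⁴.
T = (1.625×10¹⁰)^(1/4).

T ≈ 357 K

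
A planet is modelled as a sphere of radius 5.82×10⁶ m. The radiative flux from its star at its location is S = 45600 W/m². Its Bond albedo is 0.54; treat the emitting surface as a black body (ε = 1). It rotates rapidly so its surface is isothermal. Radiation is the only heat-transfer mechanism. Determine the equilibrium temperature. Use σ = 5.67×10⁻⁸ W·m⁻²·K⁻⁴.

At equilibrium, absorbed power = emitted power.
Absorbing cross-section = πr² = 1.064×10¹⁴ m²; emitting surface = 4πr² = 4.257×10¹⁴ m² (ratio 4).
(1−a)S·A_cross = εσ·A_surf·T⁴  ⇒  T⁴ = (1−a)S/(4σ).
T⁴ = 0.460·45600/(4·5.67×10⁻⁸) = 9.249×10¹⁰ K⁴.
T = (9.249×10¹⁰)^(1/4).

T ≈ 551 K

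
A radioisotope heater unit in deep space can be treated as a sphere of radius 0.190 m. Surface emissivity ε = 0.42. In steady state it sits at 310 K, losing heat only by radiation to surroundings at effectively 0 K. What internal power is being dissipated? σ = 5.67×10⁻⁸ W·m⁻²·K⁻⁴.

Steady state: P = εσA T⁴.
A = 4πr² = 0.4536 m²; T⁴ = (310)⁴ = 9.235×10⁹ K⁴.
P = 0.42 × 5.67×10⁻⁸ × 0.4536 × 9.235×10⁹.

P ≈ 99.8 W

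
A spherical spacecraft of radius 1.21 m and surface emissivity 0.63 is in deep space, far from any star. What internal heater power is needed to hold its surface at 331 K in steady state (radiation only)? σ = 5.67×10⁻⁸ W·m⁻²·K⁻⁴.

P ≈ 7890 W

P = εσ·4πr²·T⁴.
4πr² = 18.40 m²; T⁴ = 1.200×10¹⁰ K⁴.
P = 0.63·5.67×10⁻⁸·18.40·1.200×10¹⁰.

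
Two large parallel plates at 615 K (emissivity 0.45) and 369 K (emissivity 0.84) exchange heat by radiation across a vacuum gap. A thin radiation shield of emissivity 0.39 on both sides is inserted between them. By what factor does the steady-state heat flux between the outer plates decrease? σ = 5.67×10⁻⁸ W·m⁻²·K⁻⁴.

factor ≈ 2.71

Without shield: q₀ = σΔ(T⁴)/(1/ε₁+1/ε₂−1) with denominator 2.413.
With shield the two gaps are in series; the resistances add: (1/ε₁+1/ε_s−1)+(1/ε_s+1/ε₂−1) = 3.786+2.755 = 6.541.
Heat-flux ratio q₀/q = 6.541/2.413.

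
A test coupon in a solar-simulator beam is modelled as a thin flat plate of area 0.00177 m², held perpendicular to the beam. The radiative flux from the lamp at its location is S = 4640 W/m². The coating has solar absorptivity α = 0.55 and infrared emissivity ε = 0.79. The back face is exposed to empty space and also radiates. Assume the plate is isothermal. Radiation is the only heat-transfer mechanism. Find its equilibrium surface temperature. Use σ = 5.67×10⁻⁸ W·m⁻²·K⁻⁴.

At equilibrium, absorbed power = emitted power.
Absorbing cross-section = A = 0.001770 m²; emitting surface = 2A = 0.003540 m² (ratio 2).
αS·A_cross = εσ·A_surf·T⁴  ⇒  T⁴ = αS/(ε·2σ).
T⁴ = 0.550·4640/(0.79·2·5.67×10⁻⁸) = 2.849×10¹⁰ K⁴.
T = (2.849×10¹⁰)^(1/4).

T ≈ 411 K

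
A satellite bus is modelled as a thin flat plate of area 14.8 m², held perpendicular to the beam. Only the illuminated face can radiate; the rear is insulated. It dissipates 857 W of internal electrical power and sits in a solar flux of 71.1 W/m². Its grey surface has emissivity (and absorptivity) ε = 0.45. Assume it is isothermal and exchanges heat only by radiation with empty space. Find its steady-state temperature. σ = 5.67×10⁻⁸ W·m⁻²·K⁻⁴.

At steady state, absorbed solar power + internal power = radiated power.
Absorbed: α·S·A_cross = 0.45·71.1·14.80 = 473.5 W (cross-section A).
Total input = 473.5 + 857 = 1331 W.
Radiated: εσ·A_surf·T⁴ with A_surf = A = 14.80 m².
T⁴ = 1331/(0.45·5.67×10⁻⁸·14.80) = 3.523×10⁹ K⁴.

T ≈ 244 K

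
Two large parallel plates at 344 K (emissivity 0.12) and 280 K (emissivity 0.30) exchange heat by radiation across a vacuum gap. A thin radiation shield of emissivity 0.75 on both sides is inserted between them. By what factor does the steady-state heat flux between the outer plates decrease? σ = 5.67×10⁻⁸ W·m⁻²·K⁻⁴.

Without shield: q₀ = σΔ(T⁴)/(1/ε₁+1/ε₂−1) with denominator 10.67.
With shield the two gaps are in series; the resistances add: (1/ε₁+1/ε_s−1)+(1/ε_s+1/ε₂−1) = 8.667+3.667 = 12.33.
Heat-flux ratio q₀/q = 12.33/10.67.

factor ≈ 1.16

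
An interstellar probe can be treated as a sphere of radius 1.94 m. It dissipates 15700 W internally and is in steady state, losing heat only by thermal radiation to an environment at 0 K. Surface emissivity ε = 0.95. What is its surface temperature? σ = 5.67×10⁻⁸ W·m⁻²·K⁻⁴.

Steady state: internal power = radiated power, P = εσA T⁴.
Radiating area A = 4πr² = 47.29 m².
T⁴ = P/(εσA) = 15700/(0.95·5.67×10⁻⁸·47.29) = 6.163×10⁹ K⁴.
T = (6.163×10⁹)^(1/4).

T ≈ 280 K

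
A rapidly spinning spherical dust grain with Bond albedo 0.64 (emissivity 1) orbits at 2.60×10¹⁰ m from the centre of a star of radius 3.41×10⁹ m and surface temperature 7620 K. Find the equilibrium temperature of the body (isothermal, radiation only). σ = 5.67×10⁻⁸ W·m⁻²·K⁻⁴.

The star's surface emits σT_*⁴; at distance d the flux is S = σT_*⁴(R_*/d)².
S = 5.67×10⁻⁸·(7620)⁴·(3.41×10⁹/2.60×10¹⁰)² = 3.288×10⁶ W/m².
For an isothermal sphere T⁴ = (1−a)S/(4σ) = 5.219×10¹² K⁴.

T ≈ 1510 K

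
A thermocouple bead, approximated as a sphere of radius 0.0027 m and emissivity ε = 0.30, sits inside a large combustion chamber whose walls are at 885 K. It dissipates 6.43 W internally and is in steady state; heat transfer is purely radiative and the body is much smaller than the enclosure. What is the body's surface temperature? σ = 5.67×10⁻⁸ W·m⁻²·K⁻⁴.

For a small grey body in a large enclosure, net radiated power = εσA(T⁴ − T_w⁴).
Steady state: P = εσA(T⁴ − T_w⁴) with A = 4πr² = 9.161×10⁻⁵ m².
T⁴ = P/(εσA) + T_w⁴ = 6.43/(0.30·5.67×10⁻⁸·9.161×10⁻⁵) + (885)⁴
    = 4.126×10¹² + 6.134×10¹¹ = 4.740×10¹² K⁴.

T ≈ 1480 K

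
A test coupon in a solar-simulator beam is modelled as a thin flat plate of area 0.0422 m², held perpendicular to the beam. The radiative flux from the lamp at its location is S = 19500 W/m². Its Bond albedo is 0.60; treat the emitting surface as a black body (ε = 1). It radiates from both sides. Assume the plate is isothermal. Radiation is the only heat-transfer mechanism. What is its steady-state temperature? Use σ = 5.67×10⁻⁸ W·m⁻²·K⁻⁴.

At equilibrium, absorbed power = emitted power.
Absorbing cross-section = A = 0.04220 m²; emitting surface = 2A = 0.08440 m² (ratio 2).
(1−a)S·A_cross = εσ·A_surf·T⁴  ⇒  T⁴ = (1−a)S/(2σ).
T⁴ = 0.400·19500/(2·5.67×10⁻⁸) = 6.878×10¹⁰ K⁴.
T = (6.878×10¹⁰)^(1/4).

T ≈ 512 K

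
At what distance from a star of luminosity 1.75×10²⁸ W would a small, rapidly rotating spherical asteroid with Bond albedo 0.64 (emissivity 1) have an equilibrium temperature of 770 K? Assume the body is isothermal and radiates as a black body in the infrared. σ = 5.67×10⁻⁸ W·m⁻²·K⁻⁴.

d ≈ 7.93×10¹⁰ m

For an isothermal black-emitting sphere, (1−a)S·πr² = σ·4πr²·T⁴ ⇒ S = 4σT⁴/(1−a).
S = 4·5.67×10⁻⁸·(770)⁴/0.360 = 2.215×10⁵ W/m².
Flux falls as S = L/(4πd²), so d = √(L/(4πS)) = √(1.75×10²⁸/(4π·2.215×10⁵)).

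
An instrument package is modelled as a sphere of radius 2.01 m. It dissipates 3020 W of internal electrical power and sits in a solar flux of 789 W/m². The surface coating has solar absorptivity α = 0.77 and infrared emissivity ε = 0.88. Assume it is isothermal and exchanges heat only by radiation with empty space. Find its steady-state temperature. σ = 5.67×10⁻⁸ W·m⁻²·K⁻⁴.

T ≈ 255 K

At steady state, absorbed solar power + internal power = radiated power.
Absorbed: α·S·A_cross = 0.77·789·12.69 = 7711 W (cross-section πr²).
Total input = 7711 + 3020 = 10730 W.
Radiated: εσ·A_surf·T⁴ with A_surf = 4πr² = 50.77 m².
T⁴ = 10730/(0.88·5.67×10⁻⁸·50.77) = 4.236×10⁹ K⁴.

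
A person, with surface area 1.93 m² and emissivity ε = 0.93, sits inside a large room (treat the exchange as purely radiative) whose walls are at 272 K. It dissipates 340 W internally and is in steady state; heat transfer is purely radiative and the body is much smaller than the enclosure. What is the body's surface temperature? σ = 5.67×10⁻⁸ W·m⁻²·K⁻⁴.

For a small grey body in a large enclosure, net radiated power = εσA(T⁴ − T_w⁴).
Steady state: P = εσA(T⁴ − T_w⁴) with A = 1.93 m².
T⁴ = P/(εσA) + T_w⁴ = 340/(0.93·5.67×10⁻⁸·1.930) + (272)⁴
    = 3.341×10⁹ + 5.474×10⁹ = 8.814×10⁹ K⁴.

T ≈ 306 K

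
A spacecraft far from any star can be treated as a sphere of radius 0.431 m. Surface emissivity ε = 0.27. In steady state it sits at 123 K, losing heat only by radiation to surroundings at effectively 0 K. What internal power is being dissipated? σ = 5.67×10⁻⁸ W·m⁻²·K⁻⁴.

Steady state: P = εσA T⁴.
A = 4πr² = 2.334 m²; T⁴ = (123)⁴ = 2.289×10⁸ K⁴.
P = 0.27 × 5.67×10⁻⁸ × 2.334 × 2.289×10⁸.

P ≈ 8.18 W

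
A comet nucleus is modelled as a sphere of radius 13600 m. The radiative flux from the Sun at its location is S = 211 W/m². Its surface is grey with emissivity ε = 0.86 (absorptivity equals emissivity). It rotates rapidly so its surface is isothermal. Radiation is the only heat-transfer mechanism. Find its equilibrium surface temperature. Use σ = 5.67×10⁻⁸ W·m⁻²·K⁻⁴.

At equilibrium, absorbed power = emitted power.
Absorbing cross-section = πr² = 5.811×10⁸ m²; emitting surface = 4πr² = 2.324×10⁹ m² (ratio 4).
εS·A_cross = εσ·A_surf·T⁴  ⇒  T⁴ = S/(4σ)   (ε cancels).
T⁴ = 211/(4·5.67×10⁻⁸) = 9.303×10⁸ K⁴.
T = (9.303×10⁸)^(1/4).

T ≈ 175 K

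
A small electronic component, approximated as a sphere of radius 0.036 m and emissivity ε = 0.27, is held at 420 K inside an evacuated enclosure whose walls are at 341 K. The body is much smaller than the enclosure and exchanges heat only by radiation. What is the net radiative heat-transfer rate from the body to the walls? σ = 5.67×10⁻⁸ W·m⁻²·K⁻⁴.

P_net ≈ 4.39 W

For a small grey body in a large enclosure: P_net = εσA(T_body⁴ − T_wall⁴).
A = 4πr² = 0.01629 m²; T_body⁴ − T_wall⁴ = 3.112×10¹⁰ − 1.352×10¹⁰ = 1.760×10¹⁰ K⁴.
|P_net| = 0.27·5.67×10⁻⁸·0.01629·1.760×10¹⁰.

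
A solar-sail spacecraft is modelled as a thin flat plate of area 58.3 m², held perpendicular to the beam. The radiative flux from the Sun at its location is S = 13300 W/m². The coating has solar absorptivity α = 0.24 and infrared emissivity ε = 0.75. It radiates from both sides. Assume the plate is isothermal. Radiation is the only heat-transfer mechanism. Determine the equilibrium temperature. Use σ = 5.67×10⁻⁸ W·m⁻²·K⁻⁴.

At equilibrium, absorbed power = emitted power.
Absorbing cross-section = A = 58.30 m²; emitting surface = 2A = 116.6 m² (ratio 2).
αS·A_cross = εσ·A_surf·T⁴  ⇒  T⁴ = αS/(ε·2σ).
T⁴ = 0.240·13300/(0.75·2·5.67×10⁻⁸) = 3.753×10¹⁰ K⁴.
T = (3.753×10¹⁰)^(1/4).

T ≈ 440 K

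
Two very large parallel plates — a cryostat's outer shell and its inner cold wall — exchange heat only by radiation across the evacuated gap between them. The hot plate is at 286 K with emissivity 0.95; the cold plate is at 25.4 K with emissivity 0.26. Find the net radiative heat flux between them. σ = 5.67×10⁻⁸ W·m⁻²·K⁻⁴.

For two infinite grey parallel plates, q = σ(T₁⁴ − T₂⁴)/(1/ε₁ + 1/ε₂ − 1).
T₁⁴ − T₂⁴ = 6.691×10⁹ − 4.162×10⁵ = 6.690×10⁹ K⁴.
1/ε₁ + 1/ε₂ − 1 = 1.053 + 3.846 − 1 = 3.899.
q = 5.67×10⁻⁸ × 6.690×10⁹ / 3.899.

q ≈ 97.3 W/m²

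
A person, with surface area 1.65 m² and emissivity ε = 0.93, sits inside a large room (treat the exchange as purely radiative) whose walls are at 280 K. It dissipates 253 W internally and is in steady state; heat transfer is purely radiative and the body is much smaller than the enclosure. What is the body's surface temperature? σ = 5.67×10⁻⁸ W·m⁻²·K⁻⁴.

T ≈ 308 K

For a small grey body in a large enclosure, net radiated power = εσA(T⁴ − T_w⁴).
Steady state: P = εσA(T⁴ − T_w⁴) with A = 1.65 m².
T⁴ = P/(εσA) + T_w⁴ = 253/(0.93·5.67×10⁻⁸·1.650) + (280)⁴
    = 2.908×10⁹ + 6.147×10⁹ = 9.054×10⁹ K⁴.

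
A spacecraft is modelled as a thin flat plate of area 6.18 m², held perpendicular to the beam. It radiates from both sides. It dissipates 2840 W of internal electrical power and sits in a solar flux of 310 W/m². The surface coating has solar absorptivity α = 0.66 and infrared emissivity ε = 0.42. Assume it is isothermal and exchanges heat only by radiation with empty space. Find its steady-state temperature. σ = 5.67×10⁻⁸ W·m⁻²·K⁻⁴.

T ≈ 344 K

At steady state, absorbed solar power + internal power = radiated power.
Absorbed: α·S·A_cross = 0.66·310·6.180 = 1264 W (cross-section A).
Total input = 1264 + 2840 = 4104 W.
Radiated: εσ·A_surf·T⁴ with A_surf = 2A = 12.36 m².
T⁴ = 4104/(0.42·5.67×10⁻⁸·12.36) = 1.394×10¹⁰ K⁴.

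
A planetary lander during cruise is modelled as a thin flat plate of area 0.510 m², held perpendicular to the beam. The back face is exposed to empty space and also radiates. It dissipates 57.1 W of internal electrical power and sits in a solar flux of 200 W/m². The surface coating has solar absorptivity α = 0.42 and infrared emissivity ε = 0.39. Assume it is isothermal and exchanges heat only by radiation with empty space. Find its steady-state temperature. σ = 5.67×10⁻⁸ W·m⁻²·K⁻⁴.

At steady state, absorbed solar power + internal power = radiated power.
Absorbed: α·S·A_cross = 0.42·200·0.5100 = 42.84 W (cross-section A).
Total input = 42.84 + 57.1 = 99.94 W.
Radiated: εσ·A_surf·T⁴ with A_surf = 2A = 1.020 m².
T⁴ = 99.94/(0.39·5.67×10⁻⁸·1.020) = 4.431×10⁹ K⁴.

T ≈ 258 K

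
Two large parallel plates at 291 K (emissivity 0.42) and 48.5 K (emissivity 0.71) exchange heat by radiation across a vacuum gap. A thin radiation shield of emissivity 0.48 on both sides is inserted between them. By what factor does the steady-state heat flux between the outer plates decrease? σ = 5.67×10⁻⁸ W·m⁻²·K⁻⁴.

Without shield: q₀ = σΔ(T⁴)/(1/ε₁+1/ε₂−1) with denominator 2.789.
With shield the two gaps are in series; the resistances add: (1/ε₁+1/ε_s−1)+(1/ε_s+1/ε₂−1) = 3.464+2.492 = 5.956.
Heat-flux ratio q₀/q = 5.956/2.789.

factor ≈ 2.14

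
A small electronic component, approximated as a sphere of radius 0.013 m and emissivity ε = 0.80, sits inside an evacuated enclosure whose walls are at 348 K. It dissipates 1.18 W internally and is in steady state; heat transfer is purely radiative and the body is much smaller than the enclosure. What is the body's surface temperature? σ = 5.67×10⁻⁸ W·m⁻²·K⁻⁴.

T ≈ 405 K

For a small grey body in a large enclosure, net radiated power = εσA(T⁴ − T_w⁴).
Steady state: P = εσA(T⁴ − T_w⁴) with A = 4πr² = 0.002124 m².
T⁴ = P/(εσA) + T_w⁴ = 1.18/(0.80·5.67×10⁻⁸·0.002124) + (348)⁴
    = 1.225×10¹⁰ + 1.467×10¹⁰ = 2.692×10¹⁰ K⁴.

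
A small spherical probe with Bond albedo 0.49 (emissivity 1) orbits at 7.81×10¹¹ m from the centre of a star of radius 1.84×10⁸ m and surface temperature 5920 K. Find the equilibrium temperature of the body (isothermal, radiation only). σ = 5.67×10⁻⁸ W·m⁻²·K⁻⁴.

T ≈ 54.3 K

The star's surface emits σT_*⁴; at distance d the flux is S = σT_*⁴(R_*/d)².
S = 5.67×10⁻⁸·(5920)⁴·(1.84×10⁸/7.81×10¹¹)² = 3.865 W/m².
For an isothermal sphere T⁴ = (1−a)S/(4σ) = 8.692×10⁶ K⁴.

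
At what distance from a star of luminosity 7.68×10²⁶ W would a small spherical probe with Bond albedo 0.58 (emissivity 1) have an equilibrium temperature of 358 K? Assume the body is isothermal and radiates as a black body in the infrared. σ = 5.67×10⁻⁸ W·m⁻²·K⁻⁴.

d ≈ 8.30×10¹⁰ m

For an isothermal black-emitting sphere, (1−a)S·πr² = σ·4πr²·T⁴ ⇒ S = 4σT⁴/(1−a).
S = 4·5.67×10⁻⁸·(358)⁴/0.420 = 8870 W/m².
Flux falls as S = L/(4πd²), so d = √(L/(4πS)) = √(7.68×10²⁶/(4π·8870)).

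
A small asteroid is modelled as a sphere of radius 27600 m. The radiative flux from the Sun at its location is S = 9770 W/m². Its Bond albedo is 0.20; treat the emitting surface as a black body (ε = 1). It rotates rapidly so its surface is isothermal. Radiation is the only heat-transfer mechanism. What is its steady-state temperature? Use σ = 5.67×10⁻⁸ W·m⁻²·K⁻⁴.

T ≈ 431 K

At equilibrium, absorbed power = emitted power.
Absorbing cross-section = πr² = 2.393×10⁹ m²; emitting surface = 4πr² = 9.573×10⁹ m² (ratio 4).
(1−a)S·A_cross = εσ·A_surf·T⁴  ⇒  T⁴ = (1−a)S/(4σ).
T⁴ = 0.800·9770/(4·5.67×10⁻⁸) = 3.446×10¹⁰ K⁴.
T = (3.446×10¹⁰)^(1/4).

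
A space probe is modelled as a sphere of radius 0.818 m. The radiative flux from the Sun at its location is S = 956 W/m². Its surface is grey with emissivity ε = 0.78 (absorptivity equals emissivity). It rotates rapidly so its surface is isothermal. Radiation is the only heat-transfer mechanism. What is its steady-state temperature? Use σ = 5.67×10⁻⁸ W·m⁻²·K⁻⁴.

At equilibrium, absorbed power = emitted power.
Absorbing cross-section = πr² = 2.102 m²; emitting surface = 4πr² = 8.408 m² (ratio 4).
εS·A_cross = εσ·A_surf·T⁴  ⇒  T⁴ = S/(4σ)   (ε cancels).
T⁴ = 956/(4·5.67×10⁻⁸) = 4.215×10⁹ K⁴.
T = (4.215×10⁹)^(1/4).

T ≈ 255 K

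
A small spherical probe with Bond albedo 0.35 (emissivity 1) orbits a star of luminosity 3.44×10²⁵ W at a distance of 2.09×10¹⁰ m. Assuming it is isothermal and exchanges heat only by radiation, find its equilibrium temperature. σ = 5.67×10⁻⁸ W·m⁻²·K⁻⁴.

First find the stellar flux at distance d: S = L/(4πd²) = 3.44×10²⁵/(4π·(2.09×10¹⁰)²) = 6267 W/m².
For an isothermal sphere, absorbed (1−a)S·πr² = emitted σ·4πr²·T⁴, so T⁴ = (1−a)S/(4σ).
T⁴ = 0.650·6267/(4·5.67×10⁻⁸) = 1.796×10¹⁰ K⁴.

T ≈ 366 K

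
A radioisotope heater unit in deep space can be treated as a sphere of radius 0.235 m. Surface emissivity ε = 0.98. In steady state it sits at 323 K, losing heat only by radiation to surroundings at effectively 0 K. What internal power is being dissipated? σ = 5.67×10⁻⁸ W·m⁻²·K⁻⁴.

P ≈ 420 W

Steady state: P = εσA T⁴.
A = 4πr² = 0.6940 m²; T⁴ = (323)⁴ = 1.088×10¹⁰ K⁴.
P = 0.98 × 5.67×10⁻⁸ × 0.6940 × 1.088×10¹⁰.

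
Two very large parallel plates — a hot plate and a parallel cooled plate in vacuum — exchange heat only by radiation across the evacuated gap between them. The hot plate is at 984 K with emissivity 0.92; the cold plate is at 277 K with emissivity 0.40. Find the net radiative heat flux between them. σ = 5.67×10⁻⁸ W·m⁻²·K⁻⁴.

For two infinite grey parallel plates, q = σ(T₁⁴ − T₂⁴)/(1/ε₁ + 1/ε₂ − 1).
T₁⁴ − T₂⁴ = 9.375×10¹¹ − 5.887×10⁹ = 9.316×10¹¹ K⁴.
1/ε₁ + 1/ε₂ − 1 = 1.087 + 2.500 − 1 = 2.587.
q = 5.67×10⁻⁸ × 9.316×10¹¹ / 2.587.

q ≈ 20400 W/m²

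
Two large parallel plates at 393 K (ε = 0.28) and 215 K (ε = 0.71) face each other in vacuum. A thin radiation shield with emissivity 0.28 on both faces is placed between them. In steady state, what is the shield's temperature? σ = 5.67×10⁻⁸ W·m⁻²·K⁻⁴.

T_s ≈ 321 K

In steady state the net flux on the hot side equals that on the cold side.
σ(T₁⁴−T_s⁴)/D₁ = σ(T_s⁴−T₂⁴)/D₂, with D₁ = 1/ε₁+1/ε_s−1 = 6.143, D₂ = 1/ε_s+1/ε₂−1 = 3.980.
Solve for T_s⁴: T_s⁴ = (D₂·T₁⁴ + D₁·T₂⁴)/(D₁+D₂) = 1.068×10¹⁰ K⁴.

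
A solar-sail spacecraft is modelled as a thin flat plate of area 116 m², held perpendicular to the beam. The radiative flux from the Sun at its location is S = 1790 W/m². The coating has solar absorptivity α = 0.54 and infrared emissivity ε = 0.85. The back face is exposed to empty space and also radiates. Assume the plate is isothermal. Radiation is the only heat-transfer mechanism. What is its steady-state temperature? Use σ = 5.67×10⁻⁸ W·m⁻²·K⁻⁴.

At equilibrium, absorbed power = emitted power.
Absorbing cross-section = A = 116.0 m²; emitting surface = 2A = 232.0 m² (ratio 2).
αS·A_cross = εσ·A_surf·T⁴  ⇒  T⁴ = αS/(ε·2σ).
T⁴ = 0.540·1790/(0.85·2·5.67×10⁻⁸) = 1.003×10¹⁰ K⁴.
T = (1.003×10¹⁰)^(1/4).

T ≈ 316 K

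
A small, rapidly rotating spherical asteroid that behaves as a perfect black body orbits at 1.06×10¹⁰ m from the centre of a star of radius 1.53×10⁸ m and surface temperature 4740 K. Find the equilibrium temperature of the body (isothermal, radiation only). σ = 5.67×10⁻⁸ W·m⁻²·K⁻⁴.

The star's surface emits σT_*⁴; at distance d the flux is S = σT_*⁴(R_*/d)².
S = 5.67×10⁻⁸·(4740)⁴·(1.53×10⁸/1.06×10¹⁰)² = 5963 W/m².
For an isothermal sphere T⁴ = (1−a)S/(4σ) = 2.629×10¹⁰ K⁴.

T ≈ 403 K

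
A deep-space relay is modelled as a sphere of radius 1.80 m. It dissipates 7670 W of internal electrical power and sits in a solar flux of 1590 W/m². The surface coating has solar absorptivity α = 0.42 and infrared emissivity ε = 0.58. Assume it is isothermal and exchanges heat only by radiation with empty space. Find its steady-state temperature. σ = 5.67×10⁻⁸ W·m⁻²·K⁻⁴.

T ≈ 322 K

At steady state, absorbed solar power + internal power = radiated power.
Absorbed: α·S·A_cross = 0.42·1590·10.18 = 6797 W (cross-section πr²).
Total input = 6797 + 7670 = 14470 W.
Radiated: εσ·A_surf·T⁴ with A_surf = 4πr² = 40.72 m².
T⁴ = 14470/(0.58·5.67×10⁻⁸·40.72) = 1.080×10¹⁰ K⁴.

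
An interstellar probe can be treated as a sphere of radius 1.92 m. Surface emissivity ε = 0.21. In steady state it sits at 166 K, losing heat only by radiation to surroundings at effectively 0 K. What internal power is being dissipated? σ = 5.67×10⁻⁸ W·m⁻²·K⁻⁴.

P ≈ 419 W

Steady state: P = εσA T⁴.
A = 4πr² = 46.32 m²; T⁴ = (166)⁴ = 7.593×10⁸ K⁴.
P = 0.21 × 5.67×10⁻⁸ × 46.32 × 7.593×10⁸.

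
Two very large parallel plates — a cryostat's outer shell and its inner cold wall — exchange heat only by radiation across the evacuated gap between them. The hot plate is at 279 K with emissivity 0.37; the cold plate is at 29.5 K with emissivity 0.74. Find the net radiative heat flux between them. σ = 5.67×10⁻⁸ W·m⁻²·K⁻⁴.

For two infinite grey parallel plates, q = σ(T₁⁴ − T₂⁴)/(1/ε₁ + 1/ε₂ − 1).
T₁⁴ − T₂⁴ = 6.059×10⁹ − 7.573×10⁵ = 6.058×10⁹ K⁴.
1/ε₁ + 1/ε₂ − 1 = 2.703 + 1.351 − 1 = 3.054.
q = 5.67×10⁻⁸ × 6.058×10⁹ / 3.054.

q ≈ 112 W/m²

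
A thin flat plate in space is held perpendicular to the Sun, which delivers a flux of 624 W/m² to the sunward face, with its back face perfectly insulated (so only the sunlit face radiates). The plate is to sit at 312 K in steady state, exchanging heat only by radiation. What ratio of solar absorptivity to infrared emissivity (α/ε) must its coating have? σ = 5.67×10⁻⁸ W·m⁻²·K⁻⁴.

α/ε ≈ 0.861

Balance: αS·A = εσ·1A·T⁴ ⇒ α/ε = σT⁴/S.
α/ε = 5.67×10⁻⁸·(312)⁴/624 = 5.67×10⁻⁸·9.476×10⁹/624.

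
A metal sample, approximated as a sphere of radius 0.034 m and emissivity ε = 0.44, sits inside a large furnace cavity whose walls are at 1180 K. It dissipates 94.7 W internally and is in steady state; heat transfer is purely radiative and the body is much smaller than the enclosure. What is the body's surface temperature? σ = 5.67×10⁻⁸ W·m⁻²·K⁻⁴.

For a small grey body in a large enclosure, net radiated power = εσA(T⁴ − T_w⁴).
Steady state: P = εσA(T⁴ − T_w⁴) with A = 4πr² = 0.01453 m².
T⁴ = P/(εσA) + T_w⁴ = 94.7/(0.44·5.67×10⁻⁸·0.01453) + (1180)⁴
    = 2.613×10¹¹ + 1.939×10¹² = 2.200×10¹² K⁴.

T ≈ 1220 K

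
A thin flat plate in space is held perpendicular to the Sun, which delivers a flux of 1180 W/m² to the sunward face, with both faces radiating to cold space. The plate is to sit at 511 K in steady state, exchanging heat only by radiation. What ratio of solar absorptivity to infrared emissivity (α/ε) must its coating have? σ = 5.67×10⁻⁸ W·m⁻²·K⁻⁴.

Balance: αS·A = εσ·2A·T⁴ ⇒ α/ε = 2σT⁴/S.
α/ε = 2·5.67×10⁻⁸·(511)⁴/1180 = 2·5.67×10⁻⁸·6.818×10¹⁰/1180.

α/ε ≈ 6.55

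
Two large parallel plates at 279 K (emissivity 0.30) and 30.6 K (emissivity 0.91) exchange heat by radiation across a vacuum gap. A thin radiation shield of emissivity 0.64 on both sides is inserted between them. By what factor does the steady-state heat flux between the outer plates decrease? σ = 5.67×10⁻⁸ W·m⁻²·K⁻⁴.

factor ≈ 1.62

Without shield: q₀ = σΔ(T⁴)/(1/ε₁+1/ε₂−1) with denominator 3.432.
With shield the two gaps are in series; the resistances add: (1/ε₁+1/ε_s−1)+(1/ε_s+1/ε₂−1) = 3.896+1.661 = 5.557.
Heat-flux ratio q₀/q = 5.557/3.432.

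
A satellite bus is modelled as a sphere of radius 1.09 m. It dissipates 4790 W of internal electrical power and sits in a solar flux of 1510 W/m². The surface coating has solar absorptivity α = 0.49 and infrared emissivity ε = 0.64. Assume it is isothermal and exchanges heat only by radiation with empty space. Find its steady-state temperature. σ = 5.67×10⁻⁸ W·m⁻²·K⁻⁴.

At steady state, absorbed solar power + internal power = radiated power.
Absorbed: α·S·A_cross = 0.49·1510·3.733 = 2762 W (cross-section πr²).
Total input = 2762 + 4790 = 7552 W.
Radiated: εσ·A_surf·T⁴ with A_surf = 4πr² = 14.93 m².
T⁴ = 7552/(0.64·5.67×10⁻⁸·14.93) = 1.394×10¹⁰ K⁴.

T ≈ 344 K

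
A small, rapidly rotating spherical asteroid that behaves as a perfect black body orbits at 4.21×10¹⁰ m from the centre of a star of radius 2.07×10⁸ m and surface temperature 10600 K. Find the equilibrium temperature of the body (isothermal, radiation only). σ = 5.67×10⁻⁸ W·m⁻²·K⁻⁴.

The star's surface emits σT_*⁴; at distance d the flux is S = σT_*⁴(R_*/d)².
S = 5.67×10⁻⁸·(10600)⁴·(2.07×10⁸/4.21×10¹⁰)² = 17310 W/m².
For an isothermal sphere T⁴ = (1−a)S/(4σ) = 7.630×10¹⁰ K⁴.

T ≈ 526 K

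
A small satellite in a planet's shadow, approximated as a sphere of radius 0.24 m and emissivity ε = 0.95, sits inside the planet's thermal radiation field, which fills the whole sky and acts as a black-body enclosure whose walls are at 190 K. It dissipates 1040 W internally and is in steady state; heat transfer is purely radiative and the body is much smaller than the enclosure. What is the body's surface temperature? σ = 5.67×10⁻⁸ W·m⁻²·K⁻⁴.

T ≈ 409 K

For a small grey body in a large enclosure, net radiated power = εσA(T⁴ − T_w⁴).
Steady state: P = εσA(T⁴ − T_w⁴) with A = 4πr² = 0.7238 m².
T⁴ = P/(εσA) + T_w⁴ = 1040/(0.95·5.67×10⁻⁸·0.7238) + (190)⁴
    = 2.667×10¹⁰ + 1.303×10⁹ = 2.798×10¹⁰ K⁴.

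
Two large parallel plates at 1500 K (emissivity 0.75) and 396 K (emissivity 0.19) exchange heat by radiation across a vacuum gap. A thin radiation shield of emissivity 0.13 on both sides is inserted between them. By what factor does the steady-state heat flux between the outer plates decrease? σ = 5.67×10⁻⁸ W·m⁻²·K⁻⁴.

Without shield: q₀ = σΔ(T⁴)/(1/ε₁+1/ε₂−1) with denominator 5.596.
With shield the two gaps are in series; the resistances add: (1/ε₁+1/ε_s−1)+(1/ε_s+1/ε₂−1) = 8.026+11.96 = 19.98.
Heat-flux ratio q₀/q = 19.98/5.596.

factor ≈ 3.57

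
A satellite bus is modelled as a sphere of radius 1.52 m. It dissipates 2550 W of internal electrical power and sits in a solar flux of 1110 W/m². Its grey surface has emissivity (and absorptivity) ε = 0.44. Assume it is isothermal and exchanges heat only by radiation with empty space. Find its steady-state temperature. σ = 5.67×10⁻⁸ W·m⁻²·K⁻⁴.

T ≈ 303 K

At steady state, absorbed solar power + internal power = radiated power.
Absorbed: α·S·A_cross = 0.44·1110·7.258 = 3545 W (cross-section πr²).
Total input = 3545 + 2550 = 6095 W.
Radiated: εσ·A_surf·T⁴ with A_surf = 4πr² = 29.03 m².
T⁴ = 6095/(0.44·5.67×10⁻⁸·29.03) = 8.415×10⁹ K⁴.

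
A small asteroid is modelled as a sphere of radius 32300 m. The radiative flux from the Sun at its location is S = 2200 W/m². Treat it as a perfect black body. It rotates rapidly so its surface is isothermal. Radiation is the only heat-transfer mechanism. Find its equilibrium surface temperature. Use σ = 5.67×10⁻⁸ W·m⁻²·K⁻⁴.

At equilibrium, absorbed power = emitted power.
Absorbing cross-section = πr² = 3.278×10⁹ m²; emitting surface = 4πr² = 1.311×10¹⁰ m² (ratio 4).
S·A_cross = εσ·A_surf·T⁴  ⇒  T⁴ = S/(4σ).
T⁴ = 1.00·2200/(4·5.67×10⁻⁸) = 9.700×10⁹ K⁴.
T = (9.700×10⁹)^(1/4).

T ≈ 314 K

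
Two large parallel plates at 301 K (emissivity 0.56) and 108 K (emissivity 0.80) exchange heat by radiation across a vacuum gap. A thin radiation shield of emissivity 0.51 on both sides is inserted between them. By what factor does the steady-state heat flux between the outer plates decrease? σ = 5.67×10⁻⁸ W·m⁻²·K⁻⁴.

Without shield: q₀ = σΔ(T⁴)/(1/ε₁+1/ε₂−1) with denominator 2.036.
With shield the two gaps are in series; the resistances add: (1/ε₁+1/ε_s−1)+(1/ε_s+1/ε₂−1) = 2.746+2.211 = 4.957.
Heat-flux ratio q₀/q = 4.957/2.036.

factor ≈ 2.44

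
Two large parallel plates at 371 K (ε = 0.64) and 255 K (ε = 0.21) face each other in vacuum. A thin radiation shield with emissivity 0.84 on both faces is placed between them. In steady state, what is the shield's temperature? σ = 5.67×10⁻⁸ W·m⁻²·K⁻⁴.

In steady state the net flux on the hot side equals that on the cold side.
σ(T₁⁴−T_s⁴)/D₁ = σ(T_s⁴−T₂⁴)/D₂, with D₁ = 1/ε₁+1/ε_s−1 = 1.753, D₂ = 1/ε_s+1/ε₂−1 = 4.952.
Solve for T_s⁴: T_s⁴ = (D₂·T₁⁴ + D₁·T₂⁴)/(D₁+D₂) = 1.510×10¹⁰ K⁴.

T_s ≈ 351 K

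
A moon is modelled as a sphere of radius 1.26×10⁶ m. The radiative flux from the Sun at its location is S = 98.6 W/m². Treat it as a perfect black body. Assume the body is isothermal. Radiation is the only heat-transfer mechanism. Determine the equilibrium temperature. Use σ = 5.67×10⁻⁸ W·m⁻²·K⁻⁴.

At equilibrium, absorbed power = emitted power.
Absorbing cross-section = πr² = 4.988×10¹² m²; emitting surface = 4πr² = 1.995×10¹³ m² (ratio 4).
S·A_cross = εσ·A_surf·T⁴  ⇒  T⁴ = S/(4σ).
T⁴ = 1.00·98.6/(4·5.67×10⁻⁸) = 4.347×10⁸ K⁴.
T = (4.347×10⁸)^(1/4).

T ≈ 144 K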